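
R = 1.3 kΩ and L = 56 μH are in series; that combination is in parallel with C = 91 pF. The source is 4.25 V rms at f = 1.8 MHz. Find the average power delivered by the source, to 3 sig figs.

11.2 mW

ω = 2πf = 1.131e+07 rad/s
X_L = ωL = 633 Ω
X_C = 1/(ωC) = 972 Ω
Branch 1 (R+jX_L): Z₁ = 1300 + j633 Ω, |Z₁| = 1450 Ω
Branch 2 (−jX_C): Z₂ = −j972 Ω
Parallel: Z = Z₁Z₂/(Z₁+Z₂), |Z| = 1050 Ω, ∠Z = -49.4°
I = V/|Z| = 4.06 mA
P = VI cos φ = 4.25 × 0.00406 × cos(-49.4°) = 11.2 mW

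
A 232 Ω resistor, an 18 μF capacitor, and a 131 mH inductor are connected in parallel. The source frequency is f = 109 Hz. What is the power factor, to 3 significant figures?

ω = 2πf = 684.9 rad/s
X_L = ωL = 89.7 Ω
X_C = 1/(ωC) = 81.1 Ω
Parallel: admittances add. Y = 1/R + 1/(jωL) + jωC
Y = (0.00431 + j0.00118) S
|Y| = 0.00447 S → |Z| = 1/|Y| = 224 Ω, ∠Z = −∠Y = -15.3°
cos φ = cos(-15.3°) = 0.964

0.964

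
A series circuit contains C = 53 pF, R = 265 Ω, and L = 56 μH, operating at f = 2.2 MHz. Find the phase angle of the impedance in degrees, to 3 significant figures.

ω = 2πf = 1.382e+07 rad/s
X_L = ωL = 774 Ω
X_C = 1/(ωC) = 1360 Ω
Net reactance X = X_L − X_C = -591 Ω
Z = 265 − j591 Ω
|Z| = √(265² + 591²) = 648 Ω
∠Z = arctan(-591/265) = -65.8°

-65.8°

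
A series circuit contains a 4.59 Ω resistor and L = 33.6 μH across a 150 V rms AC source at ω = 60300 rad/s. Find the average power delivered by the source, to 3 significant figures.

X_L = ωL = 2.03 Ω
Z = 4.59 + j2.03 Ω
|Z| = √(4.59² + 2.03²) = 5.02 Ω
∠Z = arctan(2.03/4.59) = 23.8°
I = V/|Z| = 29.9 A
P = VI cos φ = 150 × 29.9 × cos(23.8°) = 4.10 kW

4.10 kW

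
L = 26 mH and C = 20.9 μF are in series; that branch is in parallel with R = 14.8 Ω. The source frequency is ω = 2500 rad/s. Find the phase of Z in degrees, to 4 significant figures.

17.89°

X_L = ωL = 65.00 Ω
X_C = 1/(ωC) = 19.14 Ω
Branch 1: Z₁ = R = 14.80 Ω
Branch 2 (series LC): Z₂ = j(X_L − X_C) = j45.86 Ω
Parallel: Z = Z₁Z₂/(Z₁+Z₂), |Z| = 14.08 Ω, ∠Z = 17.89°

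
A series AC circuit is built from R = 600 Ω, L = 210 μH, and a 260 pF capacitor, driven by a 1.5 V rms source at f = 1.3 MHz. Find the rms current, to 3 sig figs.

ω = 2πf = 8.168e+06 rad/s
X_L = ωL = 1720 Ω
X_C = 1/(ωC) = 471 Ω
Net reactance X = X_L − X_C = 1240 Ω
Z = 600 + j1240 Ω
|Z| = √(600² + 1240²) = 1380 Ω
I = V/|Z| = 1.5/1380 = 1.09 mA

1.09 mA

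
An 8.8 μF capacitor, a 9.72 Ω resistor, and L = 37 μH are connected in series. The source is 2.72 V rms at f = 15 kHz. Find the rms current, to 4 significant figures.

272.4 mA

ω = 2πf = 94250 rad/s
X_L = ωL = 3.487 Ω
X_C = 1/(ωC) = 1.206 Ω
Net reactance X = X_L − X_C = 2.281 Ω
Z = 9.720 + j2.281 Ω
|Z| = √(9.720² + 2.281²) = 9.984 Ω
I = V/|Z| = 2.72/9.984 = 272.4 mA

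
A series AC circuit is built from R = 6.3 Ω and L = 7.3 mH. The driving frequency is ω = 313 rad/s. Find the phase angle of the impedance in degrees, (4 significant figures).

X_L = ωL = 2.285 Ω
Z = 6.300 + j2.285 Ω
|Z| = √(6.300² + 2.285²) = 6.702 Ω
∠Z = arctan(2.285/6.300) = 19.93°

19.93°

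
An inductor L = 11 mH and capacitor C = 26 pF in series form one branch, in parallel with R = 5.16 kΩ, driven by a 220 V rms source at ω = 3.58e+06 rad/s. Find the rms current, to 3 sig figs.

43.3 mA

X_L = ωL = 39400 Ω
X_C = 1/(ωC) = 10700 Ω
Branch 1: Z₁ = R = 5160 Ω
Branch 2 (series LC): Z₂ = j(X_L − X_C) = j28600 Ω
Parallel: Z = Z₁Z₂/(Z₁+Z₂), |Z| = 5080 Ω, ∠Z = 10.2°
I = V/|Z| = 220/5080 = 43.3 mA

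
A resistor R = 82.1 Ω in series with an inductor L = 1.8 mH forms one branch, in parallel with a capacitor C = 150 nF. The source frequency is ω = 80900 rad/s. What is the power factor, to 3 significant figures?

0.391

X_L = ωL = 146 Ω
X_C = 1/(ωC) = 82.4 Ω
Branch 1 (R+jX_L): Z₁ = 82.1 + j146 Ω, |Z₁| = 167 Ω
Branch 2 (−jX_C): Z₂ = −j82.4 Ω
Parallel: Z = Z₁Z₂/(Z₁+Z₂), |Z| = 133 Ω, ∠Z = -67.0°
cos φ = cos(-67.0°) = 0.391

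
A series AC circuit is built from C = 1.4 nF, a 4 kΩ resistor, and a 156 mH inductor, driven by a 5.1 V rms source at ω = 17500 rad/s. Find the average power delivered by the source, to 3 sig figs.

X_L = ωL = 2730 Ω
X_C = 1/(ωC) = 40800 Ω
Net reactance X = X_L − X_C = -38100 Ω
Z = 4000 − j38100 Ω
|Z| = √(4000² + 38100²) = 38300 Ω
∠Z = arctan(-38100/4000) = -84.0°
I = V/|Z| = 133 μA
P = VI cos φ = 5.1 × 0.000133 × cos(-84.0°) = 70.9 μW

70.9 μW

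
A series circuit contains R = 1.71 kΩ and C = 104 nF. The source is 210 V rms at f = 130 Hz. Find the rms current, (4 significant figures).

ω = 2πf = 816.8 rad/s
X_C = 1/(ωC) = 11770 Ω
Z = 1710 − j11770 Ω
|Z| = √(1710² + 11770²) = 11900 Ω
I = V/|Z| = 210/11900 = 17.65 mA

17.65 mA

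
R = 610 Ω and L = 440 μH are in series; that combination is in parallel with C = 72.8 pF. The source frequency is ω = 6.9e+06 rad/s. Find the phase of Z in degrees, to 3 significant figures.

-71.1°

X_L = ωL = 3040 Ω
X_C = 1/(ωC) = 1990 Ω
Branch 1 (R+jX_L): Z₁ = 610 + j3040 Ω, |Z₁| = 3100 Ω
Branch 2 (−jX_C): Z₂ = −j1990 Ω
Parallel: Z = Z₁Z₂/(Z₁+Z₂), |Z| = 5090 Ω, ∠Z = -71.1°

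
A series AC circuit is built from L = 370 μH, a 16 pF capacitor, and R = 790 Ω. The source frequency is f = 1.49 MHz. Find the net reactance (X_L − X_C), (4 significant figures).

-3212 Ω

ω = 2πf = 9.362e+06 rad/s
X_L = ωL = 3464 Ω
X_C = 1/(ωC) = 6676 Ω
X = 3464 − 6676 = -3212 Ω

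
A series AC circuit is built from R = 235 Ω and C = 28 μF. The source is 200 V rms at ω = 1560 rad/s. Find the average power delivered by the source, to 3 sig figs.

X_C = 1/(ωC) = 22.9 Ω
Z = 235 − j22.9 Ω
|Z| = √(235² + 22.9²) = 236 Ω
∠Z = arctan(-22.9/235) = -5.56°
I = V/|Z| = 847 mA
P = VI cos φ = 200 × 0.847 × cos(-5.56°) = 169 W

169 W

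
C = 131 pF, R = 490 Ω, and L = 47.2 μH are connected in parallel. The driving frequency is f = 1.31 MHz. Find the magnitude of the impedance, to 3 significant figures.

395 Ω

ω = 2πf = 8.231e+06 rad/s
X_L = ωL = 389 Ω
X_C = 1/(ωC) = 927 Ω
Parallel: admittances add. Y = 1/R + 1/(jωL) + jωC
Y = (0.00204 − j0.00150) S
|Y| = 0.00253 S → |Z| = 1/|Y| = 395 Ω, ∠Z = −∠Y = 36.2°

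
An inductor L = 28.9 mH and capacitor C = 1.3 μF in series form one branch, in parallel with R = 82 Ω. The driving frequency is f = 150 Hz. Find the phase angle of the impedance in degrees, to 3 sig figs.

-5.93°

ω = 2πf = 942.5 rad/s
X_L = ωL = 27.2 Ω
X_C = 1/(ωC) = 816 Ω
Branch 1: Z₁ = R = 82.0 Ω
Branch 2 (series LC): Z₂ = j(X_L − X_C) = −j789 Ω
Parallel: Z = Z₁Z₂/(Z₁+Z₂), |Z| = 81.6 Ω, ∠Z = -5.93°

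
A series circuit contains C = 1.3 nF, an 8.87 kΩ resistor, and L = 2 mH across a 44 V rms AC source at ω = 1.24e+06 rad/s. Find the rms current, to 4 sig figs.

X_L = ωL = 2480 Ω
X_C = 1/(ωC) = 620.3 Ω
Net reactance X = X_L − X_C = 1860 Ω
Z = 8870 + j1860 Ω
|Z| = √(8870² + 1860²) = 9063 Ω
I = V/|Z| = 44/9063 = 4.855 mA

4.855 mA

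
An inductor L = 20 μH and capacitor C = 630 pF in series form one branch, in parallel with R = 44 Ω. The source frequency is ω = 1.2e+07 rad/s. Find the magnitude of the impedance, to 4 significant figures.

40.73 Ω

X_L = ωL = 240.0 Ω
X_C = 1/(ωC) = 132.3 Ω
Branch 1: Z₁ = R = 44.00 Ω
Branch 2 (series LC): Z₂ = j(X_L − X_C) = j107.7 Ω
Parallel: Z = Z₁Z₂/(Z₁+Z₂), |Z| = 40.73 Ω, ∠Z = 22.22°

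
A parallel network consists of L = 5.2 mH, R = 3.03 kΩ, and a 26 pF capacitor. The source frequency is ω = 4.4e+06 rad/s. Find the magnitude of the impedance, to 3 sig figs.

X_L = ωL = 22900 Ω
X_C = 1/(ωC) = 8740 Ω
Parallel: admittances add. Y = 1/R + 1/(jωL) + jωC
Y = (0.000330 + j7.07e-05) S
|Y| = 0.000338 S → |Z| = 1/|Y| = 2960 Ω, ∠Z = −∠Y = -12.1°

2960 Ω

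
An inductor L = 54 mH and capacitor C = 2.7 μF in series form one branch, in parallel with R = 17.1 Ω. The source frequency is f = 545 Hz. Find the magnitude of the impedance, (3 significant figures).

16.7 Ω

ω = 2πf = 3424 rad/s
X_L = ωL = 185 Ω
X_C = 1/(ωC) = 108 Ω
Branch 1: Z₁ = R = 17.1 Ω
Branch 2 (series LC): Z₂ = j(X_L − X_C) = j76.8 Ω
Parallel: Z = Z₁Z₂/(Z₁+Z₂), |Z| = 16.7 Ω, ∠Z = 12.6°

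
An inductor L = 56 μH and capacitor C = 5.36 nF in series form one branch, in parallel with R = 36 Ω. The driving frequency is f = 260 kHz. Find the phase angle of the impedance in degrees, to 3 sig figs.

-57.7°

ω = 2πf = 1.634e+06 rad/s
X_L = ωL = 91.5 Ω
X_C = 1/(ωC) = 114 Ω
Branch 1: Z₁ = R = 36.0 Ω
Branch 2 (series LC): Z₂ = j(X_L − X_C) = −j22.7 Ω
Parallel: Z = Z₁Z₂/(Z₁+Z₂), |Z| = 19.2 Ω, ∠Z = -57.7°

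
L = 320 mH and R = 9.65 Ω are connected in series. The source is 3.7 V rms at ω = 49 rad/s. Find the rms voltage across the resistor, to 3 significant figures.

1.94 V

X_L = ωL = 15.7 Ω
Z = 9.65 + j15.7 Ω
|Z| = √(9.65² + 15.7²) = 18.4 Ω
I = V/|Z| = 201 mA
V_R = I·|Z_R| = 0.201 × 9.65 = 1.94 V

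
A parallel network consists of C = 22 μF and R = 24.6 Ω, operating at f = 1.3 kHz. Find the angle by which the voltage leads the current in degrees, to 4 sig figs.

ω = 2πf = 8168 rad/s
X_C = 1/(ωC) = 5.565 Ω
Parallel: admittances add. Y = 1/R + jωC
Y = (0.04065 + j0.1797) S
|Y| = 0.1842 S → |Z| = 1/|Y| = 5.428 Ω, ∠Z = −∠Y = -77.25°

-77.25°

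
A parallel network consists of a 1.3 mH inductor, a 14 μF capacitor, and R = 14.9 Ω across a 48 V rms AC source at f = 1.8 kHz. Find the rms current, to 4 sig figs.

5.401 A

ω = 2πf = 11310 rad/s
X_L = ωL = 14.70 Ω
X_C = 1/(ωC) = 6.316 Ω
Parallel: admittances add. Y = 1/R + 1/(jωL) + jωC
Y = (0.06711 + j0.09032) S
|Y| = 0.1125 S → |Z| = 1/|Y| = 8.887 Ω, ∠Z = −∠Y = -53.39°
I = V/|Z| = 48/8.887 = 5.401 A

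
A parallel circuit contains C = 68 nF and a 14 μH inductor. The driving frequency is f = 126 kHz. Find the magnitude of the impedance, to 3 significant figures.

27.5 Ω

ω = 2πf = 791700 rad/s
X_L = ωL = 11.1 Ω
X_C = 1/(ωC) = 18.6 Ω
Parallel: admittances add. Y = 1/(jωL) + jωC
Y = (0 − j0.0364) S
|Y| = 0.0364 S → |Z| = 1/|Y| = 27.5 Ω, ∠Z = −∠Y = 90.0°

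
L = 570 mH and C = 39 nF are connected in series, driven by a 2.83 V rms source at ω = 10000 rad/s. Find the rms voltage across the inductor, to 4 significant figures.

X_L = ωL = 5700 Ω
X_C = 1/(ωC) = 2564 Ω
Net reactance X = X_L − X_C = 3136 Ω
Z = j3136 Ω
|Z| = √(0² + 3136²) = 3136 Ω
I = V/|Z| = 902.5 μA
V_L = I·|Z_L| = 0.0009025 × 5700 = 5.144 V

5.144 V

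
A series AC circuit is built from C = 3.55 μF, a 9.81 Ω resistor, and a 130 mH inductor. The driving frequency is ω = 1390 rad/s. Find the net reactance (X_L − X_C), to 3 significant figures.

-22.0 Ω

X_L = ωL = 181 Ω
X_C = 1/(ωC) = 203 Ω
X = 181 − 203 = -22.0 Ω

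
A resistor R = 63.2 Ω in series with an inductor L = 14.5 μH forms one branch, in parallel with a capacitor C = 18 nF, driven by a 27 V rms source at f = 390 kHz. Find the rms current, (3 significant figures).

1.06 A

ω = 2πf = 2.45e+06 rad/s
X_L = ωL = 35.5 Ω
X_C = 1/(ωC) = 22.7 Ω
Branch 1 (R+jX_L): Z₁ = 63.2 + j35.5 Ω, |Z₁| = 72.5 Ω
Branch 2 (−jX_C): Z₂ = −j22.7 Ω
Parallel: Z = Z₁Z₂/(Z₁+Z₂), |Z| = 25.5 Ω, ∠Z = -72.2°
I = V/|Z| = 27/25.5 = 1.06 A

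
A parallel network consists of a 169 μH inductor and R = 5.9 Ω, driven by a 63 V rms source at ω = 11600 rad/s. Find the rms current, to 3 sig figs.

33.9 A

X_L = ωL = 1.96 Ω
Parallel: admittances add. Y = 1/R + 1/(jωL)
Y = (0.169 − j0.510) S
|Y| = 0.538 S → |Z| = 1/|Y| = 1.86 Ω, ∠Z = −∠Y = 71.6°
I = V/|Z| = 63/1.86 = 33.9 A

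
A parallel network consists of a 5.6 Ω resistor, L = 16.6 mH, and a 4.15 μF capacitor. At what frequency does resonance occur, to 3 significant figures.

606 Hz

ω₀ = 1/√(LC) = 1/√(0.0166 × 4.15e-06) = 3810 rad/s
f₀ = ω₀/(2π) = 606 Hz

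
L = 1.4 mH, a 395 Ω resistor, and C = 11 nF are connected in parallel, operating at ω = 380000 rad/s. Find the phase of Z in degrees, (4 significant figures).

-42.26°

X_L = ωL = 532.0 Ω
X_C = 1/(ωC) = 239.2 Ω
Parallel: admittances add. Y = 1/R + 1/(jωL) + jωC
Y = (0.002532 + j0.002300) S
|Y| = 0.003421 S → |Z| = 1/|Y| = 292.3 Ω, ∠Z = −∠Y = -42.26°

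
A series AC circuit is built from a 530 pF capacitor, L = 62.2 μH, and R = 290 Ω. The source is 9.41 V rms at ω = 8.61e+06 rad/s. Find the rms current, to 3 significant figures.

X_L = ωL = 536 Ω
X_C = 1/(ωC) = 219 Ω
Net reactance X = X_L − X_C = 316 Ω
Z = 290 + j316 Ω
|Z| = √(290² + 316²) = 429 Ω
I = V/|Z| = 9.41/429 = 21.9 mA

21.9 mA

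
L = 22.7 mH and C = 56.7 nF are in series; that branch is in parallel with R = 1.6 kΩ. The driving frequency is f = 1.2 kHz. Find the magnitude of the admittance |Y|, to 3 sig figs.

777 μS

ω = 2πf = 7540 rad/s
X_L = ωL = 171 Ω
X_C = 1/(ωC) = 2340 Ω
Branch 1: Z₁ = R = 1600 Ω
Branch 2 (series LC): Z₂ = j(X_L − X_C) = −j2170 Ω
Parallel: Z = Z₁Z₂/(Z₁+Z₂), |Z| = 1290 Ω, ∠Z = -36.4°
|Y| = 1/|Z| = 777 μS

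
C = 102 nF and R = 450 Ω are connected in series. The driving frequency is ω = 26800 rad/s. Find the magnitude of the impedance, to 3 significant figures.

580 Ω

X_C = 1/(ωC) = 366 Ω
Z = 450 − j366 Ω
|Z| = √(450² + 366²) = 580 Ω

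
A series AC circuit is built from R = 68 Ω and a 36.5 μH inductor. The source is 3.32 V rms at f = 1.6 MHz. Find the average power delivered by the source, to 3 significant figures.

5.38 mW

ω = 2πf = 1.005e+07 rad/s
X_L = ωL = 367 Ω
Z = 68.0 + j367 Ω
|Z| = √(68.0² + 367²) = 373 Ω
∠Z = arctan(367/68.0) = 79.5°
I = V/|Z| = 8.90 mA
P = VI cos φ = 3.32 × 0.00890 × cos(79.5°) = 5.38 mW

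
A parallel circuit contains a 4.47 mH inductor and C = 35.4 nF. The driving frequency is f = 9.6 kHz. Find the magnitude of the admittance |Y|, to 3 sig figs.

1.57 mS

ω = 2πf = 60320 rad/s
X_L = ωL = 270 Ω
X_C = 1/(ωC) = 468 Ω
Parallel: admittances add. Y = 1/(jωL) + jωC
Y = (0 − j0.00157) S
|Y| = 0.00157 S → |Z| = 1/|Y| = 635 Ω, ∠Z = −∠Y = 90.0°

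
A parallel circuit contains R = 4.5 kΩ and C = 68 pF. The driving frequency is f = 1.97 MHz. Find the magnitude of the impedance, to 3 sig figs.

ω = 2πf = 1.238e+07 rad/s
X_C = 1/(ωC) = 1190 Ω
Parallel: admittances add. Y = 1/R + jωC
Y = (0.000222 + j0.000842) S
|Y| = 0.000871 S → |Z| = 1/|Y| = 1150 Ω, ∠Z = −∠Y = -75.2°

1150 Ω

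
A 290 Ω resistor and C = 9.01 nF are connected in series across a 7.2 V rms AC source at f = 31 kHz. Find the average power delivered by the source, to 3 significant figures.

ω = 2πf = 194800 rad/s
X_C = 1/(ωC) = 570 Ω
Z = 290 − j570 Ω
|Z| = √(290² + 570²) = 639 Ω
∠Z = arctan(-570/290) = -63.0°
I = V/|Z| = 11.3 mA
P = VI cos φ = 7.2 × 0.0113 × cos(-63.0°) = 36.8 mW

36.8 mW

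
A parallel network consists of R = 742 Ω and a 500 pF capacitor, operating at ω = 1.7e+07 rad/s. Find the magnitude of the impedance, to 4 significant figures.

116.2 Ω

X_C = 1/(ωC) = 117.6 Ω
Parallel: admittances add. Y = 1/R + jωC
Y = (0.001348 + j0.008500) S
|Y| = 0.008606 S → |Z| = 1/|Y| = 116.2 Ω, ∠Z = −∠Y = -80.99°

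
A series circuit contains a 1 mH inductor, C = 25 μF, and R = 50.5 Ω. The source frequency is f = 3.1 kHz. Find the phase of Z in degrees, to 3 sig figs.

19.0°

ω = 2πf = 19480 rad/s
X_L = ωL = 19.5 Ω
X_C = 1/(ωC) = 2.05 Ω
Net reactance X = X_L − X_C = 17.4 Ω
Z = 50.5 + j17.4 Ω
|Z| = √(50.5² + 17.4²) = 53.4 Ω
∠Z = arctan(17.4/50.5) = 19.0°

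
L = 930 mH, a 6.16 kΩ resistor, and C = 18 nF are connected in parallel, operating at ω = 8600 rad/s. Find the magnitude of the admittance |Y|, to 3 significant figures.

X_L = ωL = 8000 Ω
X_C = 1/(ωC) = 6460 Ω
Parallel: admittances add. Y = 1/R + 1/(jωL) + jωC
Y = (0.000162 + j2.98e-05) S
|Y| = 0.000165 S → |Z| = 1/|Y| = 6060 Ω, ∠Z = −∠Y = -10.4°

165 μS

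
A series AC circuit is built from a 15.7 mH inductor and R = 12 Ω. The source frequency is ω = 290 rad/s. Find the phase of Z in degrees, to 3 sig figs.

20.8°

X_L = ωL = 4.55 Ω
Z = 12.0 + j4.55 Ω
|Z| = √(12.0² + 4.55²) = 12.8 Ω
∠Z = arctan(4.55/12.0) = 20.8°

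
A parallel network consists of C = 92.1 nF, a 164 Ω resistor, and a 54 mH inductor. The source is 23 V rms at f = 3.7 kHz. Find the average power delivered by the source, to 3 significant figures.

3.23 W

ω = 2πf = 23250 rad/s
X_L = ωL = 1260 Ω
X_C = 1/(ωC) = 467 Ω
Parallel: admittances add. Y = 1/R + 1/(jωL) + jωC
Y = (0.00610 + j0.00134) S
|Y| = 0.00624 S → |Z| = 1/|Y| = 160 Ω, ∠Z = −∠Y = -12.4°
I = V/|Z| = 144 mA
P = VI cos φ = 23 × 0.144 × cos(-12.4°) = 3.23 W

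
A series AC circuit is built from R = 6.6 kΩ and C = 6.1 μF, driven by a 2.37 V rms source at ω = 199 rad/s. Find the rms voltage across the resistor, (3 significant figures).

2.35 V

X_C = 1/(ωC) = 824 Ω
Z = 6600 − j824 Ω
|Z| = √(6600² + 824²) = 6650 Ω
I = V/|Z| = 356 μA
V_R = I·|Z_R| = 0.000356 × 6600 = 2.35 V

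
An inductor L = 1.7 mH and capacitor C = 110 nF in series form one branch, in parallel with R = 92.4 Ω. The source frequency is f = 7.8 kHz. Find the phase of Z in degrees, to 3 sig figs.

ω = 2πf = 49010 rad/s
X_L = ωL = 83.3 Ω
X_C = 1/(ωC) = 185 Ω
Branch 1: Z₁ = R = 92.4 Ω
Branch 2 (series LC): Z₂ = j(X_L − X_C) = −j102 Ω
Parallel: Z = Z₁Z₂/(Z₁+Z₂), |Z| = 68.5 Ω, ∠Z = -42.1°

-42.1°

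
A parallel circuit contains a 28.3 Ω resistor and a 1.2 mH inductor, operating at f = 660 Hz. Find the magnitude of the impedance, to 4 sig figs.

ω = 2πf = 4147 rad/s
X_L = ωL = 4.976 Ω
Parallel: admittances add. Y = 1/R + 1/(jωL)
Y = (0.03534 − j0.2010) S
|Y| = 0.2040 S → |Z| = 1/|Y| = 4.901 Ω, ∠Z = −∠Y = 80.03°

4.901 Ω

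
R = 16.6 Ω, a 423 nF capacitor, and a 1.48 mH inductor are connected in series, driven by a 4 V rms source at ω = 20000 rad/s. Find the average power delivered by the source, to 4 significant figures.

X_L = ωL = 29.60 Ω
X_C = 1/(ωC) = 118.2 Ω
Net reactance X = X_L − X_C = -88.60 Ω
Z = 16.60 − j88.60 Ω
|Z| = √(16.60² + 88.60²) = 90.14 Ω
∠Z = arctan(-88.60/16.60) = -79.39°
I = V/|Z| = 44.37 mA
P = VI cos φ = 4 × 0.04437 × cos(-79.39°) = 32.68 mW

32.68 mW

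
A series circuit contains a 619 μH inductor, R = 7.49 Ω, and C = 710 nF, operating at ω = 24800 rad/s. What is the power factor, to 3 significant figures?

0.178

X_L = ωL = 15.4 Ω
X_C = 1/(ωC) = 56.8 Ω
Net reactance X = X_L − X_C = -41.4 Ω
Z = 7.49 − j41.4 Ω
|Z| = √(7.49² + 41.4²) = 42.1 Ω
∠Z = arctan(-41.4/7.49) = -79.8°
cos φ = cos(-79.8°) = 0.178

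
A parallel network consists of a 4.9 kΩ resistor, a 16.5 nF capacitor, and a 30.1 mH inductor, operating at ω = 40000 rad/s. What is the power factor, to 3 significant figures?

X_L = ωL = 1200 Ω
X_C = 1/(ωC) = 1520 Ω
Parallel: admittances add. Y = 1/R + 1/(jωL) + jωC
Y = (0.000204 − j0.000171) S
|Y| = 0.000266 S → |Z| = 1/|Y| = 3760 Ω, ∠Z = −∠Y = 39.9°
cos φ = cos(39.9°) = 0.767

0.767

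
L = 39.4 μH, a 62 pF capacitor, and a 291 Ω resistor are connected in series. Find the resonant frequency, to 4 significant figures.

3.220 MHz

ω₀ = 1/√(LC) = 1/√(3.94e-05 × 6.2e-11) = 2.023e+07 rad/s
f₀ = ω₀/(2π) = 3.220 MHz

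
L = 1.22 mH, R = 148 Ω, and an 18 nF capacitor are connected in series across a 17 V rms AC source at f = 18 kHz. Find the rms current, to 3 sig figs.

ω = 2πf = 113100 rad/s
X_L = ωL = 138 Ω
X_C = 1/(ωC) = 491 Ω
Net reactance X = X_L − X_C = -353 Ω
Z = 148 − j353 Ω
|Z| = √(148² + 353²) = 383 Ω
I = V/|Z| = 17/383 = 44.4 mA

44.4 mA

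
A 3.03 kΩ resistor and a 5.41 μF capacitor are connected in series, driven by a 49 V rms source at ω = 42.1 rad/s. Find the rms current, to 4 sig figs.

X_C = 1/(ωC) = 4391 Ω
Z = 3030 − j4391 Ω
|Z| = √(3030² + 4391²) = 5335 Ω
I = V/|Z| = 49/5335 = 9.185 mA

9.185 mA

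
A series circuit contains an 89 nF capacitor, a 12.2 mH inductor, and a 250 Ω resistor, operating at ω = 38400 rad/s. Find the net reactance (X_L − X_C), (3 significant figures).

X_L = ωL = 468 Ω
X_C = 1/(ωC) = 293 Ω
X = 468 − 293 = 176 Ω

176 Ω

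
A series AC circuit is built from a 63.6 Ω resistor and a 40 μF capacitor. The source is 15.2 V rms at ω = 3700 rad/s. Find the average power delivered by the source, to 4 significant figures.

X_C = 1/(ωC) = 6.757 Ω
Z = 63.60 − j6.757 Ω
|Z| = √(63.60² + 6.757²) = 63.96 Ω
∠Z = arctan(-6.757/63.60) = -6.064°
I = V/|Z| = 237.7 mA
P = VI cos φ = 15.2 × 0.2377 × cos(-6.064°) = 3.592 W

3.592 W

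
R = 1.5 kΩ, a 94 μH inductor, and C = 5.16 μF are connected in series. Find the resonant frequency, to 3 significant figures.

7.23 kHz

ω₀ = 1/√(LC) = 1/√(9.4e-05 × 5.16e-06) = 45410 rad/s
f₀ = ω₀/(2π) = 7.23 kHz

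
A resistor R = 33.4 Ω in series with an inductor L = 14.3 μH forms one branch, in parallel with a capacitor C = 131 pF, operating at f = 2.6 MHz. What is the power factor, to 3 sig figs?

0.280

ω = 2πf = 1.634e+07 rad/s
X_L = ωL = 234 Ω
X_C = 1/(ωC) = 467 Ω
Branch 1 (R+jX_L): Z₁ = 33.4 + j234 Ω, |Z₁| = 236 Ω
Branch 2 (−jX_C): Z₂ = −j467 Ω
Parallel: Z = Z₁Z₂/(Z₁+Z₂), |Z| = 467 Ω, ∠Z = 73.7°
cos φ = cos(73.7°) = 0.280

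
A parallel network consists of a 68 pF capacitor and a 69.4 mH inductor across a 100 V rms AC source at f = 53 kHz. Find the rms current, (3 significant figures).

ω = 2πf = 333000 rad/s
X_L = ωL = 23100 Ω
X_C = 1/(ωC) = 44200 Ω
Parallel: admittances add. Y = 1/(jωL) + jωC
Y = (0 − j2.06e-05) S
|Y| = 2.06e-05 S → |Z| = 1/|Y| = 48500 Ω, ∠Z = −∠Y = 90.0°
I = V/|Z| = 100/48500 = 2.06 mA

2.06 mA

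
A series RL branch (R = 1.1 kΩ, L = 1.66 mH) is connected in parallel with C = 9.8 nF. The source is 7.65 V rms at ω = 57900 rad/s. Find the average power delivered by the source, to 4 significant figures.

52.80 mW

X_L = ωL = 96.11 Ω
X_C = 1/(ωC) = 1762 Ω
Branch 1 (R+jX_L): Z₁ = 1100 + j96.11 Ω, |Z₁| = 1104 Ω
Branch 2 (−jX_C): Z₂ = −j1762 Ω
Parallel: Z = Z₁Z₂/(Z₁+Z₂), |Z| = 974.7 Ω, ∠Z = -28.44°
I = V/|Z| = 7.849 mA
P = VI cos φ = 7.65 × 0.007849 × cos(-28.44°) = 52.80 mW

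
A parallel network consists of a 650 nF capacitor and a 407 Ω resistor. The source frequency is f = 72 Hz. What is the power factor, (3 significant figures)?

ω = 2πf = 452.4 rad/s
X_C = 1/(ωC) = 3400 Ω
Parallel: admittances add. Y = 1/R + jωC
Y = (0.00246 + j0.000294) S
|Y| = 0.00247 S → |Z| = 1/|Y| = 404 Ω, ∠Z = −∠Y = -6.82°
cos φ = cos(-6.82°) = 0.993

0.993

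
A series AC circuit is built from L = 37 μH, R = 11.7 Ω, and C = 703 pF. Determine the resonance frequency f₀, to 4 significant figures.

986.8 kHz

ω₀ = 1/√(LC) = 1/√(3.7e-05 × 7.03e-10) = 6.2e+06 rad/s
f₀ = ω₀/(2π) = 986.8 kHz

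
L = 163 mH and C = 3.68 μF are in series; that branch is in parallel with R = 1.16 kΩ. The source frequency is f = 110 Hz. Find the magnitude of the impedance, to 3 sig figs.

ω = 2πf = 691.2 rad/s
X_L = ωL = 113 Ω
X_C = 1/(ωC) = 393 Ω
Branch 1: Z₁ = R = 1160 Ω
Branch 2 (series LC): Z₂ = j(X_L − X_C) = −j281 Ω
Parallel: Z = Z₁Z₂/(Z₁+Z₂), |Z| = 273 Ω, ∠Z = -76.4°

273 Ω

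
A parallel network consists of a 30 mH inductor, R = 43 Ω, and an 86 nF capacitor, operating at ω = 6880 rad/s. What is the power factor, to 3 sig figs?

0.984

X_L = ωL = 206 Ω
X_C = 1/(ωC) = 1690 Ω
Parallel: admittances add. Y = 1/R + 1/(jωL) + jωC
Y = (0.0233 − j0.00425) S
|Y| = 0.0236 S → |Z| = 1/|Y| = 42.3 Ω, ∠Z = −∠Y = 10.4°
cos φ = cos(10.4°) = 0.984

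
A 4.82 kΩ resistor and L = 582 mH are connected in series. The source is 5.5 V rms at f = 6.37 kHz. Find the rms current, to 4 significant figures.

231.2 μA

ω = 2πf = 40020 rad/s
X_L = ωL = 23290 Ω
Z = 4820 + j23290 Ω
|Z| = √(4820² + 23290²) = 23790 Ω
I = V/|Z| = 5.5/23790 = 231.2 μA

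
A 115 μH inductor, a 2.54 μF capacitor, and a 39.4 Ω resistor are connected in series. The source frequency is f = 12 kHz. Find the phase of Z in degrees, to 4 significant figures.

ω = 2πf = 75400 rad/s
X_L = ωL = 8.671 Ω
X_C = 1/(ωC) = 5.222 Ω
Net reactance X = X_L − X_C = 3.449 Ω
Z = 39.40 + j3.449 Ω
|Z| = √(39.40² + 3.449²) = 39.55 Ω
∠Z = arctan(3.449/39.40) = 5.003°

5.003°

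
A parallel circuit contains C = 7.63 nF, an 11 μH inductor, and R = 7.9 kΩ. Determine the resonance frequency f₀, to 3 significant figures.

549 kHz

ω₀ = 1/√(LC) = 1/√(1.1e-05 × 7.63e-09) = 3.452e+06 rad/s
f₀ = ω₀/(2π) = 549 kHz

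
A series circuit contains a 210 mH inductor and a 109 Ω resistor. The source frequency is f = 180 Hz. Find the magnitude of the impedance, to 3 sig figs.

261 Ω

ω = 2πf = 1131 rad/s
X_L = ωL = 238 Ω
Z = 109 + j238 Ω
|Z| = √(109² + 238²) = 261 Ω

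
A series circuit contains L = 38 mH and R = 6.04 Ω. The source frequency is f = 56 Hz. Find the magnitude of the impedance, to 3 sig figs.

14.7 Ω

ω = 2πf = 351.9 rad/s
X_L = ωL = 13.4 Ω
Z = 6.04 + j13.4 Ω
|Z| = √(6.04² + 13.4²) = 14.7 Ω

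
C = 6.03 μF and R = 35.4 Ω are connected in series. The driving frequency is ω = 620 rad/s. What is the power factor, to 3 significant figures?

X_C = 1/(ωC) = 267 Ω
Z = 35.4 − j267 Ω
|Z| = √(35.4² + 267²) = 270 Ω
∠Z = arctan(-267/35.4) = -82.5°
cos φ = cos(-82.5°) = 0.131

0.131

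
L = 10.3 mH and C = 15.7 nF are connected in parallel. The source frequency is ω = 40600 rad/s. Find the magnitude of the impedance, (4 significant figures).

570.2 Ω

X_L = ωL = 418.2 Ω
X_C = 1/(ωC) = 1569 Ω
Parallel: admittances add. Y = 1/(jωL) + jωC
Y = (0 − j0.001754) S
|Y| = 0.001754 S → |Z| = 1/|Y| = 570.2 Ω, ∠Z = −∠Y = 90.00°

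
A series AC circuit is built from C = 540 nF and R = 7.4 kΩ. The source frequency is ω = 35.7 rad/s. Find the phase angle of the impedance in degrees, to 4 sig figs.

-81.88°

X_C = 1/(ωC) = 51870 Ω
Z = 7400 − j51870 Ω
|Z| = √(7400² + 51870²) = 52400 Ω
∠Z = arctan(-51870/7400) = -81.88°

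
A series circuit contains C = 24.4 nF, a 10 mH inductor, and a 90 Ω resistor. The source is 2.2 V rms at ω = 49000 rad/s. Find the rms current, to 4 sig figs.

X_L = ωL = 490.0 Ω
X_C = 1/(ωC) = 836.4 Ω
Net reactance X = X_L − X_C = -346.4 Ω
Z = 90.00 − j346.4 Ω
|Z| = √(90.00² + 346.4²) = 357.9 Ω
I = V/|Z| = 2.2/357.9 = 6.147 mA

6.147 mA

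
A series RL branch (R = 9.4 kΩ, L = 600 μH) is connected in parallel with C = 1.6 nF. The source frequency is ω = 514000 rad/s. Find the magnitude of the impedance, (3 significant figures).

1210 Ω

X_L = ωL = 308 Ω
X_C = 1/(ωC) = 1220 Ω
Branch 1 (R+jX_L): Z₁ = 9400 + j308 Ω, |Z₁| = 9410 Ω
Branch 2 (−jX_C): Z₂ = −j1220 Ω
Parallel: Z = Z₁Z₂/(Z₁+Z₂), |Z| = 1210 Ω, ∠Z = -82.6°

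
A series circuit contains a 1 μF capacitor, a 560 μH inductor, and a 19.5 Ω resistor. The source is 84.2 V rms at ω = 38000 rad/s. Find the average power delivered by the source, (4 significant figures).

X_L = ωL = 21.28 Ω
X_C = 1/(ωC) = 26.32 Ω
Net reactance X = X_L − X_C = -5.036 Ω
Z = 19.50 − j5.036 Ω
|Z| = √(19.50² + 5.036²) = 20.14 Ω
∠Z = arctan(-5.036/19.50) = -14.48°
I = V/|Z| = 4.181 A
P = VI cos φ = 84.2 × 4.181 × cos(-14.48°) = 340.8 W

340.8 W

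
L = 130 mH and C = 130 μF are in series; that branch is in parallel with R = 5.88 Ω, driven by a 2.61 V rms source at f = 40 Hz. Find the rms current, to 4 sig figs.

1.339 A

ω = 2πf = 251.3 rad/s
X_L = ωL = 32.67 Ω
X_C = 1/(ωC) = 30.61 Ω
Branch 1: Z₁ = R = 5.880 Ω
Branch 2 (series LC): Z₂ = j(X_L − X_C) = j2.066 Ω
Parallel: Z = Z₁Z₂/(Z₁+Z₂), |Z| = 1.949 Ω, ∠Z = 70.64°
I = V/|Z| = 2.61/1.949 = 1.339 A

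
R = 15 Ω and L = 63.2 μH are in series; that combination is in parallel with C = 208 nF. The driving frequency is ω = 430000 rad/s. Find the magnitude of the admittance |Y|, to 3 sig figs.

63.2 mS

X_L = ωL = 27.2 Ω
X_C = 1/(ωC) = 11.2 Ω
Branch 1 (R+jX_L): Z₁ = 15.0 + j27.2 Ω, |Z₁| = 31.0 Ω
Branch 2 (−jX_C): Z₂ = −j11.2 Ω
Parallel: Z = Z₁Z₂/(Z₁+Z₂), |Z| = 15.8 Ω, ∠Z = -75.7°
|Y| = 1/|Z| = 63.2 mS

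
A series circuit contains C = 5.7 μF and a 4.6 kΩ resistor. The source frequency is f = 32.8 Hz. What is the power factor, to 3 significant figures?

ω = 2πf = 206.1 rad/s
X_C = 1/(ωC) = 851 Ω
Z = 4600 − j851 Ω
|Z| = √(4600² + 851²) = 4680 Ω
∠Z = arctan(-851/4600) = -10.5°
cos φ = cos(-10.5°) = 0.983

0.983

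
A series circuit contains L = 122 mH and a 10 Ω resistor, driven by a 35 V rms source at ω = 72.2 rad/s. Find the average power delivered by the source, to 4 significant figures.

68.98 W

X_L = ωL = 8.808 Ω
Z = 10.00 + j8.808 Ω
|Z| = √(10.00² + 8.808²) = 13.33 Ω
∠Z = arctan(8.808/10.00) = 41.37°
I = V/|Z| = 2.626 A
P = VI cos φ = 35 × 2.626 × cos(41.37°) = 68.98 W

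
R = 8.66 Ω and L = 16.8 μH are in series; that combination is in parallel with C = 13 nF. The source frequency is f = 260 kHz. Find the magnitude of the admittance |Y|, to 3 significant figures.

ω = 2πf = 1.634e+06 rad/s
X_L = ωL = 27.4 Ω
X_C = 1/(ωC) = 47.1 Ω
Branch 1 (R+jX_L): Z₁ = 8.66 + j27.4 Ω, |Z₁| = 28.8 Ω
Branch 2 (−jX_C): Z₂ = −j47.1 Ω
Parallel: Z = Z₁Z₂/(Z₁+Z₂), |Z| = 63.1 Ω, ∠Z = 48.7°
|Y| = 1/|Z| = 15.8 mS

15.8 mS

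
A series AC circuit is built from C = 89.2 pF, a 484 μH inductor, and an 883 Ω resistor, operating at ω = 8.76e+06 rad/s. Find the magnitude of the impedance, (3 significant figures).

3090 Ω

X_L = ωL = 4240 Ω
X_C = 1/(ωC) = 1280 Ω
Net reactance X = X_L − X_C = 2960 Ω
Z = 883 + j2960 Ω
|Z| = √(883² + 2960²) = 3090 Ω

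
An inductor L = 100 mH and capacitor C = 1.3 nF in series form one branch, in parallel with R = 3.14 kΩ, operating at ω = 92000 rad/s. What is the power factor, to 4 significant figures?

X_L = ωL = 9200 Ω
X_C = 1/(ωC) = 8361 Ω
Branch 1: Z₁ = R = 3140 Ω
Branch 2 (series LC): Z₂ = j(X_L − X_C) = j838.8 Ω
Parallel: Z = Z₁Z₂/(Z₁+Z₂), |Z| = 810.4 Ω, ∠Z = 75.04°
cos φ = cos(75.04°) = 0.2581

0.2581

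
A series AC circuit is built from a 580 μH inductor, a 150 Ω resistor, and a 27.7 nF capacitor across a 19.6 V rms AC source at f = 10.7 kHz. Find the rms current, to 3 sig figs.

37.7 mA

ω = 2πf = 67230 rad/s
X_L = ωL = 39.0 Ω
X_C = 1/(ωC) = 537 Ω
Net reactance X = X_L − X_C = -498 Ω
Z = 150 − j498 Ω
|Z| = √(150² + 498²) = 520 Ω
I = V/|Z| = 19.6/520 = 37.7 mA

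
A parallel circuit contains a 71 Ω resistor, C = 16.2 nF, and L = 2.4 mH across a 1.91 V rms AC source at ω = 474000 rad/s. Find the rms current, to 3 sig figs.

29.9 mA

X_L = ωL = 1140 Ω
X_C = 1/(ωC) = 130 Ω
Parallel: admittances add. Y = 1/R + 1/(jωL) + jωC
Y = (0.0141 + j0.00680) S
|Y| = 0.0156 S → |Z| = 1/|Y| = 63.9 Ω, ∠Z = −∠Y = -25.8°
I = V/|Z| = 1.91/63.9 = 29.9 mA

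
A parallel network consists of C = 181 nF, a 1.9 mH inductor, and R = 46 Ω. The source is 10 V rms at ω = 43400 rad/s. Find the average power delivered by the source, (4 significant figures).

2.174 W

X_L = ωL = 82.46 Ω
X_C = 1/(ωC) = 127.3 Ω
Parallel: admittances add. Y = 1/R + 1/(jωL) + jωC
Y = (0.02174 − j0.004272) S
|Y| = 0.02215 S → |Z| = 1/|Y| = 45.14 Ω, ∠Z = −∠Y = 11.12°
I = V/|Z| = 221.5 mA
P = VI cos φ = 10 × 0.2215 × cos(11.12°) = 2.174 W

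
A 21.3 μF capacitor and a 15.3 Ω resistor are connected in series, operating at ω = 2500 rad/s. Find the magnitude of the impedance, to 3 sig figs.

24.2 Ω

X_C = 1/(ωC) = 18.8 Ω
Z = 15.3 − j18.8 Ω
|Z| = √(15.3² + 18.8²) = 24.2 Ω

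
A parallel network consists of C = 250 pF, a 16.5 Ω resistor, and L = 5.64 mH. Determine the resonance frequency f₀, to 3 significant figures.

134 kHz

ω₀ = 1/√(LC) = 1/√(0.00564 × 2.5e-10) = 842200 rad/s
f₀ = ω₀/(2π) = 134 kHz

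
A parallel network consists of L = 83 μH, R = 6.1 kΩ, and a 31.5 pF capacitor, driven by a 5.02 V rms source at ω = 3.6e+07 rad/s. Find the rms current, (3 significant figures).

X_L = ωL = 2990 Ω
X_C = 1/(ωC) = 882 Ω
Parallel: admittances add. Y = 1/R + 1/(jωL) + jωC
Y = (0.000164 + j0.000799) S
|Y| = 0.000816 S → |Z| = 1/|Y| = 1230 Ω, ∠Z = −∠Y = -78.4°
I = V/|Z| = 5.02/1230 = 4.10 mA

4.10 mA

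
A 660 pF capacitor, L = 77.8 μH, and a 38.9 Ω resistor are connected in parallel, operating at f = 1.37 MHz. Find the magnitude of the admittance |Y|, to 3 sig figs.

26.0 mS

ω = 2πf = 8.608e+06 rad/s
X_L = ωL = 670 Ω
X_C = 1/(ωC) = 176 Ω
Parallel: admittances add. Y = 1/R + 1/(jωL) + jωC
Y = (0.0257 + j0.00419) S
|Y| = 0.0260 S → |Z| = 1/|Y| = 38.4 Ω, ∠Z = −∠Y = -9.25°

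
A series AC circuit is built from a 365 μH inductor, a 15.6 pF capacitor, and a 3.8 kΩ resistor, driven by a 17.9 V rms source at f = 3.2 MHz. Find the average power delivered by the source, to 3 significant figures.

ω = 2πf = 2.011e+07 rad/s
X_L = ωL = 7340 Ω
X_C = 1/(ωC) = 3190 Ω
Net reactance X = X_L − X_C = 4150 Ω
Z = 3800 + j4150 Ω
|Z| = √(3800² + 4150²) = 5630 Ω
∠Z = arctan(4150/3800) = 47.5°
I = V/|Z| = 3.18 mA
P = VI cos φ = 17.9 × 0.00318 × cos(47.5°) = 38.4 mW

38.4 mW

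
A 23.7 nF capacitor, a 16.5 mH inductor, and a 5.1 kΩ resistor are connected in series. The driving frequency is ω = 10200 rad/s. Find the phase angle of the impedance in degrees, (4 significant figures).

-37.89°

X_L = ωL = 168.3 Ω
X_C = 1/(ωC) = 4137 Ω
Net reactance X = X_L − X_C = -3968 Ω
Z = 5100 − j3968 Ω
|Z| = √(5100² + 3968²) = 6462 Ω
∠Z = arctan(-3968/5100) = -37.89°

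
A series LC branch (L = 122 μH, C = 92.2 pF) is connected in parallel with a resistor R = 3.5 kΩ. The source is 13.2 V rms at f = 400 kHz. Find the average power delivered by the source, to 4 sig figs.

49.78 mW

ω = 2πf = 2.513e+06 rad/s
X_L = ωL = 306.6 Ω
X_C = 1/(ωC) = 4315 Ω
Branch 1: Z₁ = R = 3500 Ω
Branch 2 (series LC): Z₂ = j(X_L − X_C) = −j4009 Ω
Parallel: Z = Z₁Z₂/(Z₁+Z₂), |Z| = 2637 Ω, ∠Z = -41.12°
I = V/|Z| = 5.007 mA
P = VI cos φ = 13.2 × 0.005007 × cos(-41.12°) = 49.78 mW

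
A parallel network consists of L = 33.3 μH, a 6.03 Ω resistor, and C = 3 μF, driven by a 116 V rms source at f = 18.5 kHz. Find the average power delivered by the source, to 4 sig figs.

ω = 2πf = 116200 rad/s
X_L = ωL = 3.871 Ω
X_C = 1/(ωC) = 2.868 Ω
Parallel: admittances add. Y = 1/R + 1/(jωL) + jωC
Y = (0.1658 + j0.09037) S
|Y| = 0.1889 S → |Z| = 1/|Y| = 5.295 Ω, ∠Z = −∠Y = -28.59°
I = V/|Z| = 21.91 A
P = VI cos φ = 116 × 21.91 × cos(-28.59°) = 2.232 kW

2.232 kW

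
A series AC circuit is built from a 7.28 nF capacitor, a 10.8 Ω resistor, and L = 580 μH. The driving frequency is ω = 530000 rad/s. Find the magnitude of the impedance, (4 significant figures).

X_L = ωL = 307.4 Ω
X_C = 1/(ωC) = 259.2 Ω
Net reactance X = X_L − X_C = 48.23 Ω
Z = 10.80 + j48.23 Ω
|Z| = √(10.80² + 48.23²) = 49.42 Ω

49.42 Ω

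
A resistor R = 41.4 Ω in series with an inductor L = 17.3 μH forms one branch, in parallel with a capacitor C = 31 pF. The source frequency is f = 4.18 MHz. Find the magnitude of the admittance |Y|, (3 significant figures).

ω = 2πf = 2.626e+07 rad/s
X_L = ωL = 454 Ω
X_C = 1/(ωC) = 1230 Ω
Branch 1 (R+jX_L): Z₁ = 41.4 + j454 Ω, |Z₁| = 456 Ω
Branch 2 (−jX_C): Z₂ = −j1230 Ω
Parallel: Z = Z₁Z₂/(Z₁+Z₂), |Z| = 723 Ω, ∠Z = 81.7°
|Y| = 1/|Z| = 1.38 mS

1.38 mS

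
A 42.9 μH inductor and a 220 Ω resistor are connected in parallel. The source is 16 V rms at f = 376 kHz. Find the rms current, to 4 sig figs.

173.8 mA

ω = 2πf = 2.362e+06 rad/s
X_L = ωL = 101.4 Ω
Parallel: admittances add. Y = 1/R + 1/(jωL)
Y = (0.004545 − j0.009867) S
|Y| = 0.01086 S → |Z| = 1/|Y| = 92.05 Ω, ∠Z = −∠Y = 65.27°
I = V/|Z| = 16/92.05 = 173.8 mA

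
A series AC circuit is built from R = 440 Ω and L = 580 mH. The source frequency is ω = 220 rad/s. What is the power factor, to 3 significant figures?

X_L = ωL = 128 Ω
Z = 440 + j128 Ω
|Z| = √(440² + 128²) = 458 Ω
∠Z = arctan(128/440) = 16.2°
cos φ = cos(16.2°) = 0.960

0.960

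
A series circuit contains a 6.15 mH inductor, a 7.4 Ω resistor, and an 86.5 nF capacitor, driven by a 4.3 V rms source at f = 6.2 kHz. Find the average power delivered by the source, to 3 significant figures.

41.1 mW

ω = 2πf = 38960 rad/s
X_L = ωL = 240 Ω
X_C = 1/(ωC) = 297 Ω
Net reactance X = X_L − X_C = -57.2 Ω
Z = 7.40 − j57.2 Ω
|Z| = √(7.40² + 57.2²) = 57.7 Ω
∠Z = arctan(-57.2/7.40) = -82.6°
I = V/|Z| = 74.6 mA
P = VI cos φ = 4.3 × 0.0746 × cos(-82.6°) = 41.1 mW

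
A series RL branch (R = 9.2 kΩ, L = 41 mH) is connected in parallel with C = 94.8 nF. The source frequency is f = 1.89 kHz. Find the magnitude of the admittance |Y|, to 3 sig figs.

ω = 2πf = 11880 rad/s
X_L = ωL = 487 Ω
X_C = 1/(ωC) = 888 Ω
Branch 1 (R+jX_L): Z₁ = 9200 + j487 Ω, |Z₁| = 9210 Ω
Branch 2 (−jX_C): Z₂ = −j888 Ω
Parallel: Z = Z₁Z₂/(Z₁+Z₂), |Z| = 889 Ω, ∠Z = -84.5°
|Y| = 1/|Z| = 1.13 mS

1.13 mS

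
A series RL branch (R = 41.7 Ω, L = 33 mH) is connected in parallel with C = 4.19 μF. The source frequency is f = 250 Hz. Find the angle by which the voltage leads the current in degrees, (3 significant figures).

28.6°

ω = 2πf = 1571 rad/s
X_L = ωL = 51.8 Ω
X_C = 1/(ωC) = 152 Ω
Branch 1 (R+jX_L): Z₁ = 41.7 + j51.8 Ω, |Z₁| = 66.5 Ω
Branch 2 (−jX_C): Z₂ = −j152 Ω
Parallel: Z = Z₁Z₂/(Z₁+Z₂), |Z| = 93.2 Ω, ∠Z = 28.6°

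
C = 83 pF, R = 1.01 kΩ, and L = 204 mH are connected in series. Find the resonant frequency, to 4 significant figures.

38.68 kHz

ω₀ = 1/√(LC) = 1/√(0.204 × 8.3e-11) = 243000 rad/s
f₀ = ω₀/(2π) = 38.68 kHz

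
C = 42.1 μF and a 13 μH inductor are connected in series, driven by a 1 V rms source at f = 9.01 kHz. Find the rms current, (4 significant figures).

3.161 A

ω = 2πf = 56610 rad/s
X_L = ωL = 0.7359 Ω
X_C = 1/(ωC) = 0.4196 Ω
Net reactance X = X_L − X_C = 0.3164 Ω
Z = j0.3164 Ω
|Z| = √(0² + 0.3164²) = 0.3164 Ω
I = V/|Z| = 1/0.3164 = 3.161 A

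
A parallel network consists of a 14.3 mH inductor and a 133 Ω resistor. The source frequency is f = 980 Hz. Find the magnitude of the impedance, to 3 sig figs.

73.4 Ω

ω = 2πf = 6158 rad/s
X_L = ωL = 88.1 Ω
Parallel: admittances add. Y = 1/R + 1/(jωL)
Y = (0.00752 − j0.0114) S
|Y| = 0.0136 S → |Z| = 1/|Y| = 73.4 Ω, ∠Z = −∠Y = 56.5°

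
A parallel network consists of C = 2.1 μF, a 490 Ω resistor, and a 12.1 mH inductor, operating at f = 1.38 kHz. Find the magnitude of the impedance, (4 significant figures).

ω = 2πf = 8671 rad/s
X_L = ωL = 104.9 Ω
X_C = 1/(ωC) = 54.92 Ω
Parallel: admittances add. Y = 1/R + 1/(jωL) + jωC
Y = (0.002041 + j0.008677) S
|Y| = 0.008914 S → |Z| = 1/|Y| = 112.2 Ω, ∠Z = −∠Y = -76.77°

112.2 Ω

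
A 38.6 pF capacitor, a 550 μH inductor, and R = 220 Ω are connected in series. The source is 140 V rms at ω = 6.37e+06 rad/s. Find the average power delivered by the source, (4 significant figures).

X_L = ωL = 3504 Ω
X_C = 1/(ωC) = 4067 Ω
Net reactance X = X_L − X_C = -563.5 Ω
Z = 220.0 − j563.5 Ω
|Z| = √(220.0² + 563.5²) = 604.9 Ω
∠Z = arctan(-563.5/220.0) = -68.67°
I = V/|Z| = 231.4 mA
P = VI cos φ = 140 × 0.2314 × cos(-68.67°) = 11.78 W

11.78 W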